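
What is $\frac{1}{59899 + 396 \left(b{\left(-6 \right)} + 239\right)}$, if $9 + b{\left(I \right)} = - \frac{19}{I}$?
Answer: $\frac{1}{152233} \approx 6.5689 \cdot 10^{-6}$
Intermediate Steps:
$b{\left(I \right)} = -9 - \frac{19}{I}$
$\frac{1}{59899 + 396 \left(b{\left(-6 \right)} + 239\right)} = \frac{1}{59899 + 396 \left(\left(-9 - \frac{19}{-6}\right) + 239\right)} = \frac{1}{59899 + 396 \left(\left(-9 - - \frac{19}{6}\right) + 239\right)} = \frac{1}{59899 + 396 \left(\left(-9 + \frac{19}{6}\right) + 239\right)} = \frac{1}{59899 + 396 \left(- \frac{35}{6} + 239\right)} = \frac{1}{59899 + 396 \cdot \frac{1399}{6}} = \frac{1}{59899 + 92334} = \frac{1}{152233}$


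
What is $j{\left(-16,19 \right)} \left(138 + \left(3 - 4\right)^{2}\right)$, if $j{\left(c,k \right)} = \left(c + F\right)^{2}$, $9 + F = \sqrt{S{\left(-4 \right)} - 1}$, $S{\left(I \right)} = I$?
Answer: $86180 - 6950 i \sqrt{5} \approx 86180.0 - 15541.0 i$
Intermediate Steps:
$F = -9 + i \sqrt{5}$ ($F = -9 + \sqrt{-4 - 1} = -9 + \sqrt{-5} = -9 + i \sqrt{5} \approx -9.0 + 2.2361 i$)
$j{\left(c,k \right)} = \left(-9 + c + i \sqrt{5}\right)^{2}$ ($j{\left(c,k \right)} = \left(c - \left(9 - i \sqrt{5}\right)\right)^{2} = \left(-9 + c + i \sqrt{5}\right)^{2}$)
$j{\left(-16,19 \right)} \left(138 + \left(3 - 4\right)^{2}\right) = \left(-9 - 16 + i \sqrt{5}\right)^{2} \left(138 + \left(3 - 4\right)^{2}\right) = \left(-25 + i \sqrt{5}\right)^{2} \left(138 + \left(-1\right)^{2}\right) = \left(-25 + i \sqrt{5}\right)^{2} \left(138 + 1\right) = \left(-25 + i \sqrt{5}\right)^{2} \cdot 139 = 139 \left(-25 + i \sqrt{5}\right)^{2}$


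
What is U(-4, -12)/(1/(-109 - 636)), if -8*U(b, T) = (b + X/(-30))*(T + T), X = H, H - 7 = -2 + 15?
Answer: 10430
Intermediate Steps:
H = 20 (H = 7 + (-2 + 15) = 7 + 13 = 20)
X = 20
U(b, T) = -T*(-2/3 + b)/4 (U(b, T) = -(b + 20/(-30))*(T + T)/8 = -(b + 20*(-1/30))*2*T/8 = -(b - 2/3)*2*T/8 = -(-2/3 + b)*2*T/8 = -T*(-2/3 + b)/4)
U(-4, -12)/(1/(-109 - 636)) = ((1/12)*(-12)*(2 - 3*(-4)))/(1/(-109 - 636)) = ((1/12)*(-12)*(2 + 12))/(1/(-745)) = ((1/12)*(-12)*14)/(-1/745) = -14*(-745) = 10430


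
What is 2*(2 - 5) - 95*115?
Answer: -10931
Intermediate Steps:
2*(2 - 5) - 95*115 = 2*(-3) - 10925 = -6 - 10925 = -10931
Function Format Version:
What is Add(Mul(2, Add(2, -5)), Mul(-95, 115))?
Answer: -10931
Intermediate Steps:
Add(Mul(2, Add(2, -5)), Mul(-95, 115)) = Add(Mul(2, -3), -10925) = Add(-6, -10925) = -10931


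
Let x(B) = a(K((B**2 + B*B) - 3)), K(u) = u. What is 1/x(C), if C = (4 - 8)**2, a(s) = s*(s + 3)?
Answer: 1/260608 ≈ 3.8372e-6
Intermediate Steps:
a(s) = s*(3 + s)
C = 16 (C = (-4)**2 = 16)
x(B) = 2*B**2*(-3 + 2*B**2) (x(B) = ((B**2 + B*B) - 3)*(3 + ((B**2 + B*B) - 3)) = ((B**2 + B**2) - 3)*(3 + ((B**2 + B**2) - 3)) = (2*B**2 - 3)*(3 + (2*B**2 - 3)) = (-3 + 2*B**2)*(3 + (-3 + 2*B**2)) = (-3 + 2*B**2)*(2*B**2) = 2*B**2*(-3 + 2*B**2))
1/x(C) = 1/(16**2*(-6 + 4*16**2)) = 1/(256*(-6 + 4*256)) = 1/(256*(-6 + 1024)) = 1/(256*1018) = 1/260608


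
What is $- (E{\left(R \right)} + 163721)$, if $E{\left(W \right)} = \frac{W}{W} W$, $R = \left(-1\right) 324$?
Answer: $-163397$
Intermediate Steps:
$R = -324$
$E{\left(W \right)} = W$ ($E{\left(W \right)} = 1 W = W$)
$- (E{\left(R \right)} + 163721) = - (-324 + 163721) = \left(-1\right) 163397 = -163397$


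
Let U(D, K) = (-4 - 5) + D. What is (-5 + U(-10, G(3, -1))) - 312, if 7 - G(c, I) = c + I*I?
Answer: -336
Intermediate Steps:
G(c, I) = 7 - c - I² (G(c, I) = 7 - (c + I*I) = 7 - (c + I²) = 7 + (-c - I²) = 7 - c - I²)
U(D, K) = -9 + D
(-5 + U(-10, G(3, -1))) - 312 = (-5 + (-9 - 10)) - 312 = (-5 - 19) - 312 = -24 - 312 = -336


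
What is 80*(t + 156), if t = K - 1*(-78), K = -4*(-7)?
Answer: 20960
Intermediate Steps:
K = 28
t = 106 (t = 28 - 1*(-78) = 28 + 78 = 106)
80*(t + 156) = 80*(106 + 156) = 80*262 = 20960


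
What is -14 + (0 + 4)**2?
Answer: 2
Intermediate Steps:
-14 + (0 + 4)**2 = -14 + 4**2 = -14 + 16 = 2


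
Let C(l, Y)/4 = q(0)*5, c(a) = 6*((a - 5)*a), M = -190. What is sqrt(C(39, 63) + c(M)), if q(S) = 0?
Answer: 30*sqrt(247) ≈ 471.49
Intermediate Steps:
c(a) = 6*a*(-5 + a) (c(a) = 6*((-5 + a)*a) = 6*(a*(-5 + a)) = 6*a*(-5 + a))
C(l, Y) = 0 (C(l, Y) = 4*(0*5) = 4*0 = 0)
sqrt(C(39, 63) + c(M)) = sqrt(0 + 6*(-190)*(-5 - 190)) = sqrt(0 + 6*(-190)*(-195)) = sqrt(0 + 222300) = sqrt(222300) = 30*sqrt(247)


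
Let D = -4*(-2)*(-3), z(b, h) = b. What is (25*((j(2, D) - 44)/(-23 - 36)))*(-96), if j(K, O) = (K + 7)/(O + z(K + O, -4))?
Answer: -2439600/1357 ≈ -1797.8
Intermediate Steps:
D = -24 (D = 8*(-3) = -24)
j(K, O) = (7 + K)/(K + 2*O) (j(K, O) = (K + 7)/(O + (K + O)) = (7 + K)/(K + 2*O))
(25*((j(2, D) - 44)/(-23 - 36)))*(-96) = (25*(((7 + 2)/(2 + 2*(-24)) - 44)/(-23 - 36)))*(-96) = (25*((9/(2 - 48) - 44)/(-59)))*(-96) = (25*((9/(-46) - 44)*(-1/59)))*(-96) = (25*((-1/46*9 - 44)*(-1/59)))*(-96) = (25*((-9/46 - 44)*(-1/59)))*(-96) = (25*(-2033/46*(-1/59)))*(-96) = (25*(2033/2714))*(-96) = (50825/2714)*(-96) = -2439600/1357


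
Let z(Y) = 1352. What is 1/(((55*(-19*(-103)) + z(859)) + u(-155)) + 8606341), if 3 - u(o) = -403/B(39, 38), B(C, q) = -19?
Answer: 19/165590886 ≈ 1.1474e-7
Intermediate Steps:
u(o) = -346/19 (u(o) = 3 - (-403)/(-19) = 3 - (-403)*(-1)/19 = 3 - 1*403/19 = 3 - 403/19 = -346/19)
1/(((55*(-19*(-103)) + z(859)) + u(-155)) + 8606341) = 1/(((55*(-19*(-103)) + 1352) - 346/19) + 8606341) = 1/(((55*1957 + 1352) - 346/19) + 8606341) = 1/(((107635 + 1352) - 346/19) + 8606341) = 1/((108987 - 346/19) + 8606341) = 1/(2070407/19 + 8606341) = 1/(165590886/19) = 19/165590886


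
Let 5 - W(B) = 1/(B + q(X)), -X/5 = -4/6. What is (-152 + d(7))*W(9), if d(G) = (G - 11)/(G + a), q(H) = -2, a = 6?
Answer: -67320/91 ≈ -739.78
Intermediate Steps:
X = 10/3 (X = -(-20)/6 = -5*(-2/3) = 10/3 ≈ 3.3333)
d(G) = (-11 + G)/(6 + G) (d(G) = (G - 11)/(G + 6) = (-11 + G)/(6 + G))
W(B) = 5 - 1/(-2 + B) (W(B) = 5 - 1/(B - 2) = 5 - 1/(-2 + B))
(-152 + d(7))*W(9) = (-152 + (-11 + 7)/(6 + 7))*((-11 + 5*9)/(-2 + 9)) = (-152 - 4/13)*((-11 + 45)/7) = (-152 + (1/13)*(-4))*((1/7)*34) = (-152 - 4/13)*(34/7) = -1980/13*34/7 = -67320/91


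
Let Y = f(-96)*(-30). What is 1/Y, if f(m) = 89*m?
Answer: 1/256320 ≈ 3.9014e-6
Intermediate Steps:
Y = 256320 (Y = (89*(-96))*(-30) = -8544*(-30) = 256320)
1/Y = 1/256320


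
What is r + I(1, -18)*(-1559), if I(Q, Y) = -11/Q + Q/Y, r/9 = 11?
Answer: 312023/18 ≈ 17335.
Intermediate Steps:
r = 99 (r = 9*11 = 99)
r + I(1, -18)*(-1559) = 99 + (-11/1 + 1/(-18))*(-1559) = 99 + (-11*1 + 1*(-1/18))*(-1559) = 99 + (-11 - 1/18)*(-1559) = 99 - 199/18*(-1559) = 99 + 310241/18 = 312023/18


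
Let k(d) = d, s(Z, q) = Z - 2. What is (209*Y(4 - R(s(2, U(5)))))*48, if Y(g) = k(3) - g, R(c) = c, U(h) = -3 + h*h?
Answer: -10032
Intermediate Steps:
U(h) = -3 + h**2
s(Z, q) = -2 + Z
Y(g) = 3 - g
(209*Y(4 - R(s(2, U(5)))))*48 = (209*(3 - (4 - (-2 + 2))))*48 = (209*(3 - (4 - 1*0)))*48 = (209*(3 - (4 + 0)))*48 = (209*(3 - 1*4))*48 = (209*(3 - 4))*48 = (209*(-1))*48 = -209*48 = -10032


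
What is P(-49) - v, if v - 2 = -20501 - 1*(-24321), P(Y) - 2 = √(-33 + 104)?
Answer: -3820 + √71 ≈ -3811.6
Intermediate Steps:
P(Y) = 2 + √71 (P(Y) = 2 + √(-33 + 104) = 2 + √71)
v = 3822 (v = 2 + (-20501 - 1*(-24321)) = 2 + (-20501 + 24321) = 2 + 3820 = 3822)
P(-49) - v = (2 + √71) - 1*3822 = (2 + √71) - 3822 = -3820 + √71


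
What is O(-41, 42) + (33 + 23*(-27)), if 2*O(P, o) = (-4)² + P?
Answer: -1201/2 ≈ -600.50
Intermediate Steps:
O(P, o) = 8 + P/2 (O(P, o) = ((-4)² + P)/2 = (16 + P)/2 = 8 + P/2)
O(-41, 42) + (33 + 23*(-27)) = (8 + (½)*(-41)) + (33 + 23*(-27)) = (8 - 41/2) + (33 - 621) = -25/2 - 588 = -1201/2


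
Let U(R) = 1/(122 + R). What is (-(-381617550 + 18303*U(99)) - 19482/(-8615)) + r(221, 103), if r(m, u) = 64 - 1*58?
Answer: 726567235756917/1903915 ≈ 3.8162e+8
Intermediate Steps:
r(m, u) = 6 (r(m, u) = 64 - 58 = 6)
(-(-381617550 + 18303*U(99)) - 19482/(-8615)) + r(221, 103) = (-(-381617550 + 18303/(122 + 99)) - 19482/(-8615)) + 6 = (-18303/(1/(1/221 - 20850)) - 19482*(-1/8615)) + 6 = (-18303/(1/(1/221 - 20850)) + 19482/8615) + 6 = (-18303/(1/(-4607849/221)) + 19482/8615) + 6 = (-18303/(-221/4607849) + 19482/8615) + 6 = (-18303*(-4607849/221) + 19482/8615) + 6 = (84337460247/221 + 19482/8615) + 6 = 726567224333427/1903915 + 6 = 726567235756917/1903915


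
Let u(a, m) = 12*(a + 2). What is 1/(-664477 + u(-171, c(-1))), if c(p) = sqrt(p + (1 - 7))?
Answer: -1/666505 ≈ -1.5004e-6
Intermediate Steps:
c(p) = sqrt(-6 + p) (c(p) = sqrt(p - 6) = sqrt(-6 + p))
u(a, m) = 24 + 12*a (u(a, m) = 12*(2 + a) = 24 + 12*a)
1/(-664477 + u(-171, c(-1))) = 1/(-664477 + (24 + 12*(-171))) = 1/(-664477 + (24 - 2052)) = 1/(-664477 - 2028) = 1/(-666505) = -1/666505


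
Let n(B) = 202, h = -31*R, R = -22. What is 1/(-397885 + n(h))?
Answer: -1/397683 ≈ -2.5146e-6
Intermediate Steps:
h = 682 (h = -31*(-22) = 682)
1/(-397885 + n(h)) = 1/(-397885 + 202) = 1/(-397683) = -1/397683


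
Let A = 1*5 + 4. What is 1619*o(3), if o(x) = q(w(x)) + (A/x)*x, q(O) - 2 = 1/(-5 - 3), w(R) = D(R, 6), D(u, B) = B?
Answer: 140853/8 ≈ 17607.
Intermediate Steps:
w(R) = 6
A = 9 (A = 5 + 4 = 9)
q(O) = 15/8 (q(O) = 2 + 1/(-5 - 3) = 2 + 1/(-8) = 2 - ⅛ = 15/8)
o(x) = 87/8 (o(x) = 15/8 + (9/x)*x = 15/8 + 9 = 87/8)
1619*o(3) = 1619*(87/8) = 140853/8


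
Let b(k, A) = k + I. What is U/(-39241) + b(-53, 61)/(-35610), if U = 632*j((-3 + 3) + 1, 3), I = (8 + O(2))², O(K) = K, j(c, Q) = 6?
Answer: -136877447/1397372010 ≈ -0.097953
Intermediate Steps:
I = 100 (I = (8 + 2)² = 10² = 100)
b(k, A) = 100 + k (b(k, A) = k + 100 = 100 + k)
U = 3792 (U = 632*6 = 3792)
U/(-39241) + b(-53, 61)/(-35610) = 3792/(-39241) + (100 - 53)/(-35610) = 3792*(-1/39241) + 47*(-1/35610) = -3792/39241 - 47/35610 = -136877447/1397372010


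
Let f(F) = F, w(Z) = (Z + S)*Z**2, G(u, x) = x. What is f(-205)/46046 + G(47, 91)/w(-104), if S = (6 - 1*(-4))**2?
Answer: -38637/5893888 ≈ -0.0065554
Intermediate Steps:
S = 100 (S = (6 + 4)**2 = 10**2 = 100)
w(Z) = Z**2*(100 + Z) (w(Z) = (Z + 100)*Z**2 = (100 + Z)*Z**2 = Z**2*(100 + Z))
f(-205)/46046 + G(47, 91)/w(-104) = -205/46046 + 91/(((-104)**2*(100 - 104))) = -205*1/46046 + 91/((10816*(-4))) = -205/46046 + 91/(-43264) = -205/46046 + 91*(-1/43264) = -205/46046 - 7/3328 = -38637/5893888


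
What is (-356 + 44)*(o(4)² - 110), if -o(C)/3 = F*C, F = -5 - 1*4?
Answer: -3604848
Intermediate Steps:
F = -9 (F = -5 - 4 = -9)
o(C) = 27*C (o(C) = -(-27)*C = 27*C)
(-356 + 44)*(o(4)² - 110) = (-356 + 44)*((27*4)² - 110) = -312*(108² - 110) = -312*(11664 - 110) = -312*11554 = -3604848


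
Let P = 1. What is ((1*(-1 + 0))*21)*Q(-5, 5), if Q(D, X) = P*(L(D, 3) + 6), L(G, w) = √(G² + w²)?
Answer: -126 - 21*√34 ≈ -248.45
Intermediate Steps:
Q(D, X) = 6 + √(9 + D²) (Q(D, X) = 1*(√(D² + 3²) + 6) = 1*(√(D² + 9) + 6) = 1*(√(9 + D²) + 6) = 1*(6 + √(9 + D²)) = 6 + √(9 + D²))
((1*(-1 + 0))*21)*Q(-5, 5) = ((1*(-1 + 0))*21)*(6 + √(9 + (-5)²)) = ((1*(-1))*21)*(6 + √(9 + 25)) = (-1*21)*(6 + √34) = -21*(6 + √34) = -126 - 21*√34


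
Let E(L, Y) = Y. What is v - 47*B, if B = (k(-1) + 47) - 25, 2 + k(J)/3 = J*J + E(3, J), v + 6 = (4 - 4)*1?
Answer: -758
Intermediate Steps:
v = -6 (v = -6 + (4 - 4)*1 = -6 + 0*1 = -6 + 0 = -6)
k(J) = -6 + 3*J + 3*J**2 (k(J) = -6 + 3*(J*J + J) = -6 + 3*(J**2 + J) = -6 + 3*(J + J**2) = -6 + (3*J + 3*J**2) = -6 + 3*J + 3*J**2)
B = 16 (B = ((-6 + 3*(-1) + 3*(-1)**2) + 47) - 25 = ((-6 - 3 + 3*1) + 47) - 25 = ((-6 - 3 + 3) + 47) - 25 = (-6 + 47) - 25 = 41 - 25 = 16)
v - 47*B = -6 - 47*16 = -6 - 752 = -758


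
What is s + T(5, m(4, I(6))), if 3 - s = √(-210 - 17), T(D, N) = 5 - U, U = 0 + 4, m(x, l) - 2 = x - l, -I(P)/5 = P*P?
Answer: 4 - I*√227 ≈ 4.0 - 15.067*I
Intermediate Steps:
I(P) = -5*P² (I(P) = -5*P*P = -5*P²)
m(x, l) = 2 + x - l (m(x, l) = 2 + (x - l) = 2 + x - l)
U = 4
T(D, N) = 1 (T(D, N) = 5 - 1*4 = 5 - 4 = 1)
s = 3 - I*√227 (s = 3 - √(-210 - 17) = 3 - √(-227) = 3 - I*√227 ≈ 3.0 - 15.067*I)
s + T(5, m(4, I(6))) = (3 - I*√227) + 1 = 4 - I*√227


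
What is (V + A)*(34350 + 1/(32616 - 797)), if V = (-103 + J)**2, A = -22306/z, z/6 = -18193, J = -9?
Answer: 748310713001911979/1736649201 ≈ 4.3089e+8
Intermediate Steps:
z = -109158 (z = 6*(-18193) = -109158)
A = 11153/54579 (A = -22306/(-109158) = -22306*(-1/109158) = 11153/54579 ≈ 0.20435)
V = 12544 (V = (-103 - 9)**2 = (-112)**2 = 12544)
(V + A)*(34350 + 1/(32616 - 797)) = (12544 + 11153/54579)*(34350 + 1/(32616 - 797)) = 684650129*(34350 + 1/31819)/54579 = (684650129/54579)*(1092982651/31819) = 748310713001911979/1736649201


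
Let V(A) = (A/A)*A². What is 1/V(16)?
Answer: 1/256 ≈ 0.0039063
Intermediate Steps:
V(A) = A² (V(A) = 1*A² = A²)
1/V(16) = 1/(16²) = 1/256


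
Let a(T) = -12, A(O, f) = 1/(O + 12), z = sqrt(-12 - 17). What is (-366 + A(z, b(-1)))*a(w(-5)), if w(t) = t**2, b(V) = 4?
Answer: 759672/173 + 12*I*sqrt(29)/173 ≈ 4391.2 + 0.37354*I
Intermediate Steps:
z = I*sqrt(29) (z = sqrt(-29) = I*sqrt(29) ≈ 5.3852*I)
A(O, f) = 1/(12 + O)
(-366 + A(z, b(-1)))*a(w(-5)) = (-366 + 1/(12 + I*sqrt(29)))*(-12) = 4392 - 12/(12 + I*sqrt(29))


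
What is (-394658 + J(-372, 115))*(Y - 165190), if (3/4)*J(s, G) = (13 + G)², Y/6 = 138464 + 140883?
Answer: -1689839026696/3 ≈ -5.6328e+11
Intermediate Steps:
Y = 1676082 (Y = 6*(138464 + 140883) = 6*279347 = 1676082)
J(s, G) = 4*(13 + G)²/3
(-394658 + J(-372, 115))*(Y - 165190) = (-394658 + 4*(13 + 115)²/3)*(1676082 - 165190) = (-394658 + (4/3)*128²)*1510892 = (-394658 + (4/3)*16384)*1510892 = (-394658 + 65536/3)*1510892 = -1118438/3*1510892 = -1689839026696/3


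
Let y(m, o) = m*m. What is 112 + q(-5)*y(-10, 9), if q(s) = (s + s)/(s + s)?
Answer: 212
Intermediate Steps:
q(s) = 1 (q(s) = (2*s)/((2*s)) = (2*s)*(1/(2*s)) = 1)
y(m, o) = m²
112 + q(-5)*y(-10, 9) = 112 + 1*(-10)² = 112 + 1*100 = 112 + 100 = 212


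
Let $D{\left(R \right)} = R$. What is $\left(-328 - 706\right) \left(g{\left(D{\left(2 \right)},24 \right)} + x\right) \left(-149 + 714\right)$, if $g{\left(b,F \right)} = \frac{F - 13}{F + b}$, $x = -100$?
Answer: $\frac{756259845}{13} \approx 5.8174 \cdot 10^{7}$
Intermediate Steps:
$g{\left(b,F \right)} = \frac{-13 + F}{F + b}$
$\left(-328 - 706\right) \left(g{\left(D{\left(2 \right)},24 \right)} + x\right) \left(-149 + 714\right) = \left(-328 - 706\right) \left(\frac{-13 + 24}{24 + 2} - 100\right) \left(-149 + 714\right) = - 1034 \left(\frac{1}{26} \cdot 11 - 100\right) 565 = - 1034 \left(\frac{11}{26} - 100\right) 565 = \left(-1034\right) \left(- \frac{2589}{26}\right) 565 = \frac{1338513}{13} \cdot 565 = \frac{756259845}{13}$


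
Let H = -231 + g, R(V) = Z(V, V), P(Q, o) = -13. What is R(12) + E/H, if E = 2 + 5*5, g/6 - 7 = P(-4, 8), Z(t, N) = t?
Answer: 1059/89 ≈ 11.899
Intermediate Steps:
R(V) = V
g = -36 (g = 42 + 6*(-13) = 42 - 78 = -36)
H = -267 (H = -231 - 36 = -267)
E = 27 (E = 2 + 25 = 27)
R(12) + E/H = 12 + 27/(-267) = 12 + 27*(-1/267) = 12 - 9/89 = 1059/89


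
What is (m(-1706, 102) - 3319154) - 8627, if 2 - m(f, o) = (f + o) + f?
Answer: -3324469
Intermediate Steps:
m(f, o) = 2 - o - 2*f (m(f, o) = 2 - ((f + o) + f) = 2 - (o + 2*f) = 2 + (-o - 2*f) = 2 - o - 2*f)
(m(-1706, 102) - 3319154) - 8627 = ((2 - 1*102 - 2*(-1706)) - 3319154) - 8627 = ((2 - 102 + 3412) - 3319154) - 8627 = (3312 - 3319154) - 8627 = -3315842 - 8627 = -3324469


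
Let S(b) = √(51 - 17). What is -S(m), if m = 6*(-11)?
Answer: -√34 ≈ -5.8309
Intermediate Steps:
m = -66
S(b) = √34
-S(m) = -√34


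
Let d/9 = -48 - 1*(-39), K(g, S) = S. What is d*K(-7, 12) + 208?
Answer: -764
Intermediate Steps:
d = -81 (d = 9*(-48 - 1*(-39)) = 9*(-48 + 39) = 9*(-9) = -81)
d*K(-7, 12) + 208 = -81*12 + 208 = -972 + 208 = -764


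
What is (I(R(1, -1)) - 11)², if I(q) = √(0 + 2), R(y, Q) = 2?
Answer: (11 - √2)² ≈ 91.887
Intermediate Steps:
I(q) = √2
(I(R(1, -1)) - 11)² = (√2 - 11)² = (-11 + √2)²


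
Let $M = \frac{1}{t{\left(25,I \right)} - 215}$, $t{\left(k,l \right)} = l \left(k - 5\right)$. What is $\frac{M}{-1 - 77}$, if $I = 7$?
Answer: $\frac{1}{5850} \approx 0.00017094$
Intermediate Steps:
$t{\left(k,l \right)} = l \left(-5 + k\right)$
$M = - \frac{1}{75}$ ($M = \frac{1}{7 \left(-5 + 25\right) - 215} = \frac{1}{7 \cdot 20 - 215} = \frac{1}{140 - 215} = \frac{1}{-75} = - \frac{1}{75} \approx -0.013333$)
$\frac{M}{-1 - 77} = \frac{1}{-1 - 77} \left(- \frac{1}{75}\right) = \frac{1}{-78} \left(- \frac{1}{75}\right) = \left(- \frac{1}{78}\right) \left(- \frac{1}{75}\right) = \frac{1}{5850}$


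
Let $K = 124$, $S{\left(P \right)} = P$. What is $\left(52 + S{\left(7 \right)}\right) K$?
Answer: $7316$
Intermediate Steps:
$\left(52 + S{\left(7 \right)}\right) K = \left(52 + 7\right) 124 = 59 \cdot 124 = 7316$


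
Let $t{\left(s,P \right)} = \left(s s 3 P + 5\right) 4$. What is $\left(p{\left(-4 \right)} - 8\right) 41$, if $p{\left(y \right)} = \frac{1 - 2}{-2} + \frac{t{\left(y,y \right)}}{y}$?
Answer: $\frac{14719}{2} \approx 7359.5$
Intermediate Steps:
$t{\left(s,P \right)} = 20 + 12 P s^{2}$ ($t{\left(s,P \right)} = \left(s^{2} \cdot 3 P + 5\right) 4 = \left(3 P s^{2} + 5\right) 4 = \left(5 + 3 P s^{2}\right) 4 = 20 + 12 P s^{2}$)
$p{\left(y \right)} = \frac{1}{2} + \frac{20 + 12 y^{3}}{y}$ ($p{\left(y \right)} = \frac{1 - 2}{-2} + \frac{20 + 12 y y^{2}}{y} = \left(1 - 2\right) \left(- \frac{1}{2}\right) + \frac{20 + 12 y^{3}}{y} = \left(-1\right) \left(- \frac{1}{2}\right) + \frac{20 + 12 y^{3}}{y} = \frac{1}{2} + \frac{20 + 12 y^{3}}{y}$)
$\left(p{\left(-4 \right)} - 8\right) 41 = \left(\frac{40 - 4 + 24 \left(-4\right)^{3}}{2 \left(-4\right)} - 8\right) 41 = \left(\frac{1}{2} \left(- \frac{1}{4}\right) \left(40 - 4 + 24 \left(-64\right)\right) - 8\right) 41 = \left(\frac{1}{2} \left(- \frac{1}{4}\right) \left(40 - 4 - 1536\right) - 8\right) 41 = \left(\frac{1}{2} \left(- \frac{1}{4}\right) \left(-1500\right) - 8\right) 41 = \left(\frac{375}{2} - 8\right) 41 = \frac{359}{2} \cdot 41 = \frac{14719}{2}$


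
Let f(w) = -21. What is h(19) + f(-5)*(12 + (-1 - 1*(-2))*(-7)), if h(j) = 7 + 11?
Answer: -87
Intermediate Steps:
h(j) = 18
h(19) + f(-5)*(12 + (-1 - 1*(-2))*(-7)) = 18 - 21*(12 + (-1 - 1*(-2))*(-7)) = 18 - 21*(12 + (-1 + 2)*(-7)) = 18 - 21*(12 + 1*(-7)) = 18 - 21*(12 - 7) = 18 - 21*5 = 18 - 105 = -87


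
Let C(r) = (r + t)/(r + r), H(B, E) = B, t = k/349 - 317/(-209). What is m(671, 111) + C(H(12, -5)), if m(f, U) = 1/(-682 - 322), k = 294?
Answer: 262452475/439396584 ≈ 0.59730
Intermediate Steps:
t = 172079/72941 (t = 294/349 - 317/(-209) = 294*(1/349) - 317*(-1/209) = 294/349 + 317/209 = 172079/72941 ≈ 2.3592)
C(r) = (172079/72941 + r)/(2*r) (C(r) = (r + 172079/72941)/(r + r) = (172079/72941 + r)/((2*r)) = (172079/72941 + r)*(1/(2*r)) = (172079/72941 + r)/(2*r))
m(f, U) = -1/1004 (m(f, U) = 1/(-1004) = -1/1004)
m(671, 111) + C(H(12, -5)) = -1/1004 + (1/145882)*(172079 + 72941*12)/12 = -1/1004 + (1/145882)*(1/12)*(172079 + 875292) = -1/1004 + (1/145882)*(1/12)*1047371 = -1/1004 + 1047371/1750584 = 262452475/439396584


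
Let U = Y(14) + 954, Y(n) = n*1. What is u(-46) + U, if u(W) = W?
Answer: 922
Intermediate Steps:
Y(n) = n
U = 968 (U = 14 + 954 = 968)
u(-46) + U = -46 + 968 = 922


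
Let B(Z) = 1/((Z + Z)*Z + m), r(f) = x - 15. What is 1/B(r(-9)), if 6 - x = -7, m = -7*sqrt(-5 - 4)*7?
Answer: 8 - 147*I ≈ 8.0 - 147.0*I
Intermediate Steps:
m = -147*I (m = -21*I*7 = -147*I ≈ -147.0*I)
x = 13 (x = 6 - 1*(-7) = 6 + 7 = 13)
r(f) = -2 (r(f) = 13 - 15 = -2)
B(Z) = 1/(-147*I + 2*Z**2) (B(Z) = 1/((Z + Z)*Z - 147*I) = 1/((2*Z)*Z - 147*I) = 1/(2*Z**2 - 147*I) = 1/(-147*I + 2*Z**2))
1/B(r(-9)) = 1/(1/(-147*I + 2*(-2)**2)) = 1/(1/(-147*I + 2*4)) = 1/(1/(-147*I + 8)) = 1/(1/(8 - 147*I)) = 1/((8 + 147*I)/21673) = 8 - 147*I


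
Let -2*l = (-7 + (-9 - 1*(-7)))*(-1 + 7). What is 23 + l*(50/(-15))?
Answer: -67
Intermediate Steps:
l = 27 (l = -(-7 + (-9 - 1*(-7)))*(-1 + 7)/2 = -(-7 + (-9 + 7))*6/2 = -(-7 - 2)*6/2 = -(-9)*6/2 = -1/2*(-54) = 27)
23 + l*(50/(-15)) = 23 + 27*(50/(-15)) = 23 + 27*(50*(-1/15)) = 23 + 27*(-10/3) = 23 - 90 = -67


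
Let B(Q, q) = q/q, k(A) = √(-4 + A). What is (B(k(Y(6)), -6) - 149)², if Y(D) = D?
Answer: 21904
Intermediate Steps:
B(Q, q) = 1
(B(k(Y(6)), -6) - 149)² = (1 - 149)² = (-148)² = 21904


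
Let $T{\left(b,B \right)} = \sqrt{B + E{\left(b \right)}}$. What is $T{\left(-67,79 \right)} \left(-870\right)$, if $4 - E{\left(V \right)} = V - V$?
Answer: $- 870 \sqrt{83} \approx -7926.1$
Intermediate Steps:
$E{\left(V \right)} = 4$ ($E{\left(V \right)} = 4 - \left(V - V\right) = 4 - 0 = 4 + 0 = 4$)
$T{\left(b,B \right)} = \sqrt{4 + B}$ ($T{\left(b,B \right)} = \sqrt{B + 4} = \sqrt{4 + B}$)
$T{\left(-67,79 \right)} \left(-870\right) = \sqrt{4 + 79} \left(-870\right) = \sqrt{83} \left(-870\right) = - 870 \sqrt{83}$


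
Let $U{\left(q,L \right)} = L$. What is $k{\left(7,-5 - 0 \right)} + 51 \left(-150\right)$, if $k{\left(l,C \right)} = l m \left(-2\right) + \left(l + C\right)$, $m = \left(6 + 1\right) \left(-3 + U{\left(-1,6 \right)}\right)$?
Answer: $-7942$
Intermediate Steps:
$m = 21$ ($m = \left(6 + 1\right) \left(-3 + 6\right) = 7 \cdot 3 = 21$)
$k{\left(l,C \right)} = C - 41 l$ ($k{\left(l,C \right)} = l 21 \left(-2\right) + \left(l + C\right) = 21 l \left(-2\right) + \left(C + l\right) = - 42 l + \left(C + l\right) = C - 41 l$)
$k{\left(7,-5 - 0 \right)} + 51 \left(-150\right) = \left(\left(-5 - 0\right) - 287\right) + 51 \left(-150\right) = \left(\left(-5 + 0\right) - 287\right) - 7650 = \left(-5 - 287\right) - 7650 = -292 - 7650 = -7942$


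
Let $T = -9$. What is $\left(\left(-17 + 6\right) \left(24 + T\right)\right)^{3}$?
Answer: $-4492125$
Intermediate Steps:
$\left(\left(-17 + 6\right) \left(24 + T\right)\right)^{3} = \left(\left(-17 + 6\right) \left(24 - 9\right)\right)^{3} = \left(\left(-11\right) 15\right)^{3} = \left(-165\right)^{3} = -4492125$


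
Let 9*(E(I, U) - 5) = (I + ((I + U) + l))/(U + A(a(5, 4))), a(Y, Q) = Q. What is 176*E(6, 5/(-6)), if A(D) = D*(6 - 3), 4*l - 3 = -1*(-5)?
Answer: 544544/603 ≈ 903.06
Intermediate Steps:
l = 2 (l = ¾ + (-1*(-5))/4 = ¾ + (¼)*5 = ¾ + 5/4 = 2)
A(D) = 3*D (A(D) = D*3 = 3*D)
E(I, U) = 5 + (2 + U + 2*I)/(9*(12 + U)) (E(I, U) = 5 + ((I + ((I + U) + 2))/(U + 3*4))/9 = 5 + ((I + (2 + I + U))/(U + 12))/9 = 5 + ((2 + U + 2*I)/(12 + U))/9 = 5 + (2 + U + 2*I)/(9*(12 + U)))
176*E(6, 5/(-6)) = 176*(2*(271 + 6 + 23*(5/(-6)))/(9*(12 + 5/(-6)))) = 176*(2*(271 + 6 + 23*(5*(-⅙)))/(9*(12 + 5*(-⅙)))) = 176*(2*(271 + 6 + 23*(-⅚))/(9*(12 - ⅚))) = 176*(2*(271 + 6 - 115/6)/(9*(67/6))) = 176*((2/9)*(6/67)*(1547/6)) = 176*(3094/603) = 544544/603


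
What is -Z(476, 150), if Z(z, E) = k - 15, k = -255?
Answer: 270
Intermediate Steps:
Z(z, E) = -270 (Z(z, E) = -255 - 15 = -270)
-Z(476, 150) = -1*(-270) = 270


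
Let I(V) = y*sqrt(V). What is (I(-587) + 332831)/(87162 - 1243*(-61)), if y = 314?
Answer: 332831/162985 + 314*I*sqrt(587)/162985 ≈ 2.0421 + 0.046677*I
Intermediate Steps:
I(V) = 314*sqrt(V)
(I(-587) + 332831)/(87162 - 1243*(-61)) = (314*sqrt(-587) + 332831)/(87162 - 1243*(-61)) = (314*(I*sqrt(587)) + 332831)/(87162 + 75823) = (314*I*sqrt(587) + 332831)/162985 = (332831 + 314*I*sqrt(587))*(1/162985) = 332831/162985 + 314*I*sqrt(587)/162985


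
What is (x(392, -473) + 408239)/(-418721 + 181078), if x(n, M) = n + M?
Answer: -408158/237643 ≈ -1.7175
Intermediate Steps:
x(n, M) = M + n
(x(392, -473) + 408239)/(-418721 + 181078) = ((-473 + 392) + 408239)/(-418721 + 181078) = (-81 + 408239)/(-237643) = 408158*(-1/237643) = -408158/237643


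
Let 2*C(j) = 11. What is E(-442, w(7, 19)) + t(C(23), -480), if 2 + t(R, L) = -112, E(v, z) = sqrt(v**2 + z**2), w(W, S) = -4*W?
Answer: -114 + 2*sqrt(49037) ≈ 328.89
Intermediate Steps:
C(j) = 11/2 (C(j) = (1/2)*11 = 11/2)
t(R, L) = -114 (t(R, L) = -2 - 112 = -114)
E(-442, w(7, 19)) + t(C(23), -480) = sqrt((-442)**2 + (-4*7)**2) - 114 = sqrt(195364 + (-28)**2) - 114 = sqrt(195364 + 784) - 114 = sqrt(196148) - 114 = 2*sqrt(49037) - 114 = -114 + 2*sqrt(49037)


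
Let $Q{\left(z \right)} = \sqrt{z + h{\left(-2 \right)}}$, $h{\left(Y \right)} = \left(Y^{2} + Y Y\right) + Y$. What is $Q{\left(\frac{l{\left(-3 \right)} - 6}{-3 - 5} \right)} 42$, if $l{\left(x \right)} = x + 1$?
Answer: $42 \sqrt{7} \approx 111.12$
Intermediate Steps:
$l{\left(x \right)} = 1 + x$
$h{\left(Y \right)} = Y + 2 Y^{2}$ ($h{\left(Y \right)} = \left(Y^{2} + Y^{2}\right) + Y = 2 Y^{2} + Y = Y + 2 Y^{2}$)
$Q{\left(z \right)} = \sqrt{6 + z}$ ($Q{\left(z \right)} = \sqrt{z - 2 \left(1 + 2 \left(-2\right)\right)} = \sqrt{z - 2 \left(1 - 4\right)} = \sqrt{z - -6} = \sqrt{z + 6} = \sqrt{6 + z}$)
$Q{\left(\frac{l{\left(-3 \right)} - 6}{-3 - 5} \right)} 42 = \sqrt{6 + \frac{\left(1 - 3\right) - 6}{-3 - 5}} \cdot 42 = \sqrt{6 + \frac{-2 - 6}{-8}} \cdot 42 = \sqrt{6 - -1} \cdot 42 = \sqrt{6 + 1} \cdot 42 = \sqrt{7} \cdot 42 = 42 \sqrt{7}$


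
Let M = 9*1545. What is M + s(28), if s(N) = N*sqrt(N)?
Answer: 13905 + 56*sqrt(7) ≈ 14053.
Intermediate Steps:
M = 13905
s(N) = N**(3/2)
M + s(28) = 13905 + 28**(3/2) = 13905 + 56*sqrt(7)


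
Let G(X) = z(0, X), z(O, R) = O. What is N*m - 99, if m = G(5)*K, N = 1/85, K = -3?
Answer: -99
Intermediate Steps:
N = 1/85 ≈ 0.011765
G(X) = 0
m = 0 (m = 0*(-3) = 0)
N*m - 99 = (1/85)*0 - 99 = 0 - 99 = -99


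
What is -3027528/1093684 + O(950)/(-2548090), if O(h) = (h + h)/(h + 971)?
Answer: -19499198722552/7044016988551 ≈ -2.7682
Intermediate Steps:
O(h) = 2*h/(971 + h) (O(h) = (2*h)/(971 + h) = 2*h/(971 + h))
-3027528/1093684 + O(950)/(-2548090) = -3027528/1093684 + (2*950/(971 + 950))/(-2548090) = -3027528*1/1093684 + (2*950/1921)*(-1/2548090) = -756882/273421 + (2*950*(1/1921))*(-1/2548090) = -756882/273421 + (1900/1921)*(-1/2548090) = -756882/273421 - 10/25762531 = -19499198722552/7044016988551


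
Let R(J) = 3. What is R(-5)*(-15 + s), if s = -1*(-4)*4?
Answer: 3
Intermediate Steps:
s = 16 (s = 4*4 = 16)
R(-5)*(-15 + s) = 3*(-15 + 16) = 3*1 = 3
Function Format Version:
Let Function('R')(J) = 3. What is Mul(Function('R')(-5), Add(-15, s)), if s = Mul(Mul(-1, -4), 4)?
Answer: 3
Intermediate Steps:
s = 16 (s = Mul(4, 4) = 16)
Mul(Function('R')(-5), Add(-15, s)) = Mul(3, Add(-15, 16)) = Mul(3, 1) = 3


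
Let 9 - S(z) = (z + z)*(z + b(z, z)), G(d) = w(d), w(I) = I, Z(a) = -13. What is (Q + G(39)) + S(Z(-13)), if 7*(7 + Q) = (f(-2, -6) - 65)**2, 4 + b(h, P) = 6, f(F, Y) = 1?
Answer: 2381/7 ≈ 340.14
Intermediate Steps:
b(h, P) = 2 (b(h, P) = -4 + 6 = 2)
G(d) = d
Q = 4047/7 (Q = -7 + (1 - 65)**2/7 = -7 + (1/7)*(-64)**2 = -7 + (1/7)*4096 = -7 + 4096/7 = 4047/7 ≈ 578.14)
S(z) = 9 - 2*z*(2 + z) (S(z) = 9 - (z + z)*(z + 2) = 9 - 2*z*(2 + z))
(Q + G(39)) + S(Z(-13)) = (4047/7 + 39) + (9 - 4*(-13) - 2*(-13)**2) = 4320/7 + (9 + 52 - 2*169) = 4320/7 + (9 + 52 - 338) = 4320/7 - 277 = 2381/7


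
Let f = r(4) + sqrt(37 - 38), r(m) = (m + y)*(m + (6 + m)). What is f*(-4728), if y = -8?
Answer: 264768 - 4728*I ≈ 2.6477e+5 - 4728.0*I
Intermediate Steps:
r(m) = (-8 + m)*(6 + 2*m) (r(m) = (m - 8)*(m + (6 + m)) = (-8 + m)*(6 + 2*m))
f = -56 + I (f = (-48 - 10*4 + 2*4**2) + sqrt(37 - 38) = (-48 - 40 + 2*16) + sqrt(-1) = (-48 - 40 + 32) + I = -56 + I ≈ -56.0 + 1.0*I)
f*(-4728) = (-56 + I)*(-4728) = 264768 - 4728*I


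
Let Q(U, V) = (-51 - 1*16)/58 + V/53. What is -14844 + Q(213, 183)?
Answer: -45623393/3074 ≈ -14842.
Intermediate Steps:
Q(U, V) = -67/58 + V/53 (Q(U, V) = (-51 - 16)*(1/58) + V*(1/53) = -67*1/58 + V/53 = -67/58 + V/53)
-14844 + Q(213, 183) = -14844 + (-67/58 + (1/53)*183) = -14844 + (-67/58 + 183/53) = -14844 + 7063/3074 = -45623393/3074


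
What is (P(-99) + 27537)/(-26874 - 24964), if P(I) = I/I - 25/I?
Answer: -2726287/5131962 ≈ -0.53124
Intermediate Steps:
P(I) = 1 - 25/I
(P(-99) + 27537)/(-26874 - 24964) = ((-25 - 99)/(-99) + 27537)/(-26874 - 24964) = (-1/99*(-124) + 27537)/(-51838) = (124/99 + 27537)*(-1/51838) = (2726287/99)*(-1/51838) = -2726287/5131962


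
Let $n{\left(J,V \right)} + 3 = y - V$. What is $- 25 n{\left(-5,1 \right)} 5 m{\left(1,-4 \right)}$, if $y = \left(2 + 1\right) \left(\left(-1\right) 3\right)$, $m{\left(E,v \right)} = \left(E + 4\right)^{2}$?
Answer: $40625$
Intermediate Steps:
$m{\left(E,v \right)} = \left(4 + E\right)^{2}$
$y = -9$ ($y = 3 \left(-3\right) = -9$)
$n{\left(J,V \right)} = -12 - V$ ($n{\left(J,V \right)} = -3 - \left(9 + V\right) = -12 - V$)
$- 25 n{\left(-5,1 \right)} 5 m{\left(1,-4 \right)} = - 25 \left(-12 - 1\right) 5 \left(4 + 1\right)^{2} = - 25 \left(-12 - 1\right) 5 \cdot 5^{2} = - 25 \left(\left(-13\right) 5\right) 25 = \left(-25\right) \left(-65\right) 25 = 1625 \cdot 25 = 40625$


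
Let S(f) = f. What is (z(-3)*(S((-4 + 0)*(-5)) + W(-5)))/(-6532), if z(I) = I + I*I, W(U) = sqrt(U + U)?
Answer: -30/1633 - 3*I*sqrt(10)/3266 ≈ -0.018371 - 0.0029047*I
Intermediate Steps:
W(U) = sqrt(2)*sqrt(U) (W(U) = sqrt(2*U) = sqrt(2)*sqrt(U))
z(I) = I + I**2
(z(-3)*(S((-4 + 0)*(-5)) + W(-5)))/(-6532) = ((-3*(1 - 3))*((-4 + 0)*(-5) + sqrt(2)*sqrt(-5)))/(-6532) = ((-3*(-2))*(-4*(-5) + sqrt(2)*(I*sqrt(5))))*(-1/6532) = (6*(20 + I*sqrt(10)))*(-1/6532) = (120 + 6*I*sqrt(10))*(-1/6532) = -30/1633 - 3*I*sqrt(10)/3266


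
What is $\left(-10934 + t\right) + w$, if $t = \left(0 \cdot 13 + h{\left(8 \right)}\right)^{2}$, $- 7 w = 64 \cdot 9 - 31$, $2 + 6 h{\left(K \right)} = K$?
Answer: $- \frac{77076}{7} \approx -11011.0$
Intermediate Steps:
$h{\left(K \right)} = - \frac{1}{3} + \frac{K}{6}$
$w = - \frac{545}{7}$ ($w = - \frac{64 \cdot 9 - 31}{7} = - \frac{576 - 31}{7} = \left(- \frac{1}{7}\right) 545 = - \frac{545}{7} \approx -77.857$)
$t = 1$ ($t = \left(0 \cdot 13 + \left(- \frac{1}{3} + \frac{1}{6} \cdot 8\right)\right)^{2} = \left(0 + \left(- \frac{1}{3} + \frac{4}{3}\right)\right)^{2} = \left(0 + 1\right)^{2} = 1^{2} = 1$)
$\left(-10934 + t\right) + w = \left(-10934 + 1\right) - \frac{545}{7} = -10933 - \frac{545}{7} = - \frac{77076}{7}$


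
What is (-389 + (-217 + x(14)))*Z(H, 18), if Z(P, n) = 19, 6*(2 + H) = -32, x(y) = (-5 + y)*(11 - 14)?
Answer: -12027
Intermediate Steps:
x(y) = 15 - 3*y (x(y) = (-5 + y)*(-3) = 15 - 3*y)
H = -22/3 (H = -2 + (⅙)*(-32) = -2 - 16/3 = -22/3 ≈ -7.3333)
(-389 + (-217 + x(14)))*Z(H, 18) = (-389 + (-217 + (15 - 3*14)))*19 = (-389 + (-217 + (15 - 42)))*19 = (-389 + (-217 - 27))*19 = (-389 - 244)*19 = -633*19 = -12027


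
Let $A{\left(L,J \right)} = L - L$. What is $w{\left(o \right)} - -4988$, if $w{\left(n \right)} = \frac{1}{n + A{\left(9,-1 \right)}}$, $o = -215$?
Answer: $\frac{1072419}{215} \approx 4988.0$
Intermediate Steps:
$A{\left(L,J \right)} = 0$
$w{\left(n \right)} = \frac{1}{n}$ ($w{\left(n \right)} = \frac{1}{n + 0} = \frac{1}{n}$)
$w{\left(o \right)} - -4988 = \frac{1}{-215} - -4988 = - \frac{1}{215} + 4988 = \frac{1072419}{215}$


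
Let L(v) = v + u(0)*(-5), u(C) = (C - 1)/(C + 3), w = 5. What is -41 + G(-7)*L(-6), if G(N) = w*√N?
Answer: -41 - 65*I*√7/3 ≈ -41.0 - 57.325*I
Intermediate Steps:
G(N) = 5*√N
u(C) = (-1 + C)/(3 + C)
L(v) = 5/3 + v (L(v) = v + ((-1 + 0)/(3 + 0))*(-5) = v + (-1/3)*(-5) = v + ((⅓)*(-1))*(-5) = v - ⅓*(-5) = v + 5/3 = 5/3 + v)
-41 + G(-7)*L(-6) = -41 + (5*√(-7))*(5/3 - 6) = -41 + (5*(I*√7))*(-13/3) = -41 + (5*I*√7)*(-13/3) = -41 - 65*I*√7/3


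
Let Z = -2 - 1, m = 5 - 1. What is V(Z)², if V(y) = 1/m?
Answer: 1/16 ≈ 0.062500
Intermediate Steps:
m = 4
Z = -3
V(y) = ¼ (V(y) = 1/4 = ¼)
V(Z)² = (¼)² = 1/16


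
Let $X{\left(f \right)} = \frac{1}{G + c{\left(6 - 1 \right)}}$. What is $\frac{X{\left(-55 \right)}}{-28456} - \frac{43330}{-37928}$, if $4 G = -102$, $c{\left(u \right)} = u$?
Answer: $\frac{1579781673}{1382826434} \approx 1.1424$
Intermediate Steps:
$G = - \frac{51}{2}$ ($G = \frac{1}{4} \left(-102\right) = - \frac{51}{2} \approx -25.5$)
$X{\left(f \right)} = - \frac{2}{41}$ ($X{\left(f \right)} = \frac{1}{- \frac{51}{2} + \left(6 - 1\right)} = \frac{1}{- \frac{51}{2} + 5} = \frac{1}{- \frac{41}{2}} = - \frac{2}{41}$)
$\frac{X{\left(-55 \right)}}{-28456} - \frac{43330}{-37928} = - \frac{2}{41 \left(-28456\right)} - \frac{43330}{-37928} = \left(- \frac{2}{41}\right) \left(- \frac{1}{28456}\right) - - \frac{21665}{18964} = \frac{1}{583348} + \frac{21665}{18964} = \frac{1579781673}{1382826434}$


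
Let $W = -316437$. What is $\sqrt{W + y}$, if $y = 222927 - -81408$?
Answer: $i \sqrt{12102} \approx 110.01 i$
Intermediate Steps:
$y = 304335$ ($y = 222927 + 81408 = 304335$)
$\sqrt{W + y} = \sqrt{-316437 + 304335} = \sqrt{-12102} = i \sqrt{12102}$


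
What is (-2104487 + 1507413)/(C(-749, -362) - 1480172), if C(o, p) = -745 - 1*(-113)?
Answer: 298537/740402 ≈ 0.40321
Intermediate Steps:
C(o, p) = -632 (C(o, p) = -745 + 113 = -632)
(-2104487 + 1507413)/(C(-749, -362) - 1480172) = (-2104487 + 1507413)/(-632 - 1480172) = -597074/(-1480804) = -597074*(-1/1480804) = 298537/740402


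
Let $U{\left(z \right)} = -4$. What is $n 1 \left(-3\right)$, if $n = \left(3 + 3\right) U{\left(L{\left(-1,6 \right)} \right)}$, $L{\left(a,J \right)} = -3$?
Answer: $72$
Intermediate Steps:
$n = -24$ ($n = \left(3 + 3\right) \left(-4\right) = 6 \left(-4\right) = -24$)
$n 1 \left(-3\right) = - 24 \cdot 1 \left(-3\right) = \left(-24\right) \left(-3\right) = 72$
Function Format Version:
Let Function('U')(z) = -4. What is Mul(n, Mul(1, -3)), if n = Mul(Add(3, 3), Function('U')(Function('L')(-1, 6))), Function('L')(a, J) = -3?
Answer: 72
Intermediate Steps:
n = -24 (n = Mul(Add(3, 3), -4) = Mul(6, -4) = -24)
Mul(n, Mul(1, -3)) = Mul(-24, Mul(1, -3)) = Mul(-24, -3) = 72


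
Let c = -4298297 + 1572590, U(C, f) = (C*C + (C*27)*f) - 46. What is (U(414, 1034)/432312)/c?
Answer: -254987/25616431404 ≈ -9.9540e-6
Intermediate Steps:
U(C, f) = -46 + C² + 27*C*f (U(C, f) = (C² + (27*C)*f) - 46 = (C² + 27*C*f) - 46 = -46 + C² + 27*C*f)
c = -2725707
(U(414, 1034)/432312)/c = ((-46 + 414² + 27*414*1034)/432312)/(-2725707) = ((-46 + 171396 + 11558052)*(1/432312))*(-1/2725707) = (11729402*(1/432312))*(-1/2725707) = (5864701/216156)*(-1/2725707) = -254987/25616431404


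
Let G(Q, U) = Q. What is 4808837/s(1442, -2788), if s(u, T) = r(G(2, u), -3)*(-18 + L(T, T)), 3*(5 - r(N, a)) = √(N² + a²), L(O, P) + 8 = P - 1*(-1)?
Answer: -216397665/596356 - 14426511*√13/596356 ≈ -450.09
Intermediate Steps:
L(O, P) = -7 + P (L(O, P) = -8 + (P - 1*(-1)) = -8 + (P + 1) = -8 + (1 + P) = -7 + P)
r(N, a) = 5 - √(N² + a²)/3
s(u, T) = (-25 + T)*(5 - √13/3) (s(u, T) = (5 - √(2² + (-3)²)/3)*(-18 + (-7 + T)) = (5 - √(4 + 9)/3)*(-25 + T) = (5 - √13/3)*(-25 + T) = (-25 + T)*(5 - √13/3))
4808837/s(1442, -2788) = 4808837/(((-25 - 2788)*(15 - √13)/3)) = 4808837/(((⅓)*(-2813)*(15 - √13))) = 4808837/(-14065 + 2813*√13/3)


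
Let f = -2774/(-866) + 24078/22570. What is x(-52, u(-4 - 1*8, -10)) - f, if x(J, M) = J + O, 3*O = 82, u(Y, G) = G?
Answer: -424189516/14659215 ≈ -28.937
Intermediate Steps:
O = 82/3 (O = (⅓)*82 = 82/3 ≈ 27.333)
x(J, M) = 82/3 + J (x(J, M) = J + 82/3 = 82/3 + J)
f = 20865182/4886405 (f = -2774*(-1/866) + 24078*(1/22570) = 1387/433 + 12039/11285 = 20865182/4886405 ≈ 4.2701)
x(-52, u(-4 - 1*8, -10)) - f = (82/3 - 52) - 1*20865182/4886405 = -74/3 - 20865182/4886405 = -424189516/14659215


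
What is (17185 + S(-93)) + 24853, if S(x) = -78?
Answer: 41960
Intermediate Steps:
(17185 + S(-93)) + 24853 = (17185 - 78) + 24853 = 17107 + 24853 = 41960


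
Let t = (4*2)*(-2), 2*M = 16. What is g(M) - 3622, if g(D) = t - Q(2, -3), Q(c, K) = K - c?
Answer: -3633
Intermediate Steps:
M = 8 (M = (½)*16 = 8)
t = -16 (t = 8*(-2) = -16)
g(D) = -11 (g(D) = -16 - (-3 - 1*2) = -16 - (-3 - 2) = -16 - 1*(-5) = -16 + 5 = -11)
g(M) - 3622 = -11 - 3622 = -3633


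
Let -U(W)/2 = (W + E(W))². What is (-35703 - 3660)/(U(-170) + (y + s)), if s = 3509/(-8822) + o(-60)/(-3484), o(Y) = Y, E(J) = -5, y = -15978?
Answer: 9165569582/17982422465 ≈ 0.50970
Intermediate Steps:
U(W) = -2*(-5 + W)² (U(W) = -2*(W - 5)² = -2*(-5 + W)²)
s = -265819/698542 (s = 3509/(-8822) - 60/(-3484) = 3509*(-1/8822) - 60*(-1/3484) = -319/802 + 15/871 = -265819/698542 ≈ -0.38053)
(-35703 - 3660)/(U(-170) + (y + s)) = (-35703 - 3660)/(-2*(-5 - 170)² + (-15978 - 265819/698542)) = -39363/(-2*(-175)² - 11161569895/698542) = -39363/(-2*30625 - 11161569895/698542) = -39363/(-61250 - 11161569895/698542) = -39363/(-53947267395/698542) = -39363*(-698542/53947267395) = 9165569582/17982422465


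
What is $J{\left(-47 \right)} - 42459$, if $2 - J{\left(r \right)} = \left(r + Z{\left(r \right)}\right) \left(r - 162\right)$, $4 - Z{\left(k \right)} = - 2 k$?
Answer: $-71090$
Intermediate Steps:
$Z{\left(k \right)} = 4 + 2 k$ ($Z{\left(k \right)} = 4 - - 2 k = 4 + 2 k$)
$J{\left(r \right)} = 2 - \left(-162 + r\right) \left(4 + 3 r\right)$ ($J{\left(r \right)} = 2 - \left(r + \left(4 + 2 r\right)\right) \left(r - 162\right) = 2 - \left(4 + 3 r\right) \left(-162 + r\right) = 2 - \left(-162 + r\right) \left(4 + 3 r\right)$)
$J{\left(-47 \right)} - 42459 = \left(650 - 3 \left(-47\right)^{2} + 482 \left(-47\right)\right) - 42459 = \left(650 - 6627 - 22654\right) - 42459 = -28631 - 42459 = -71090$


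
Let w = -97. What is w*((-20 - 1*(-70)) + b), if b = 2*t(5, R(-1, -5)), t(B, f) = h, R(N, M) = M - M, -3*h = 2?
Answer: -14162/3 ≈ -4720.7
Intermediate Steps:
h = -⅔ (h = -⅓*2 = -⅔ ≈ -0.66667)
R(N, M) = 0
t(B, f) = -⅔
b = -4/3 (b = 2*(-⅔) = -4/3 ≈ -1.3333)
w*((-20 - 1*(-70)) + b) = -97*((-20 - 1*(-70)) - 4/3) = -97*((-20 + 70) - 4/3) = -97*(50 - 4/3) = -97*146/3 = -14162/3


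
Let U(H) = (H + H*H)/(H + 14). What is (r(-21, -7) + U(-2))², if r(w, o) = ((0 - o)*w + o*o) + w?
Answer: 508369/36 ≈ 14121.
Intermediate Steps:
U(H) = (H + H²)/(14 + H)
r(w, o) = w + o² - o*w (r(w, o) = ((-o)*w + o²) + w = (-o*w + o²) + w = (o² - o*w) + w = w + o² - o*w)
(r(-21, -7) + U(-2))² = ((-21 + (-7)² - 1*(-7)*(-21)) - 2*(1 - 2)/(14 - 2))² = ((-21 + 49 - 147) - 2*(-1)/12)² = (-119 - 2*1/12*(-1))² = (-119 + ⅙)² = (-713/6)² = 508369/36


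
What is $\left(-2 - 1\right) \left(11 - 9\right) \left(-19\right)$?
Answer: $114$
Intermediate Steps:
$\left(-2 - 1\right) \left(11 - 9\right) \left(-19\right) = - 3 \left(11 - 9\right) \left(-19\right) = \left(-3\right) 2 \left(-19\right) = \left(-6\right) \left(-19\right) = 114$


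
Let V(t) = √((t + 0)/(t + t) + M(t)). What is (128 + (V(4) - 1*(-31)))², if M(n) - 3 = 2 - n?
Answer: (318 + √6)²/4 ≈ 25672.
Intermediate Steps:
M(n) = 5 - n (M(n) = 3 + (2 - n) = 5 - n)
V(t) = √(11/2 - t) (V(t) = √((t + 0)/(t + t) + (5 - t)) = √(t/((2*t)) + (5 - t)) = √(t*(1/(2*t)) + (5 - t)) = √(½ + (5 - t)) = √(11/2 - t))
(128 + (V(4) - 1*(-31)))² = (128 + (√(22 - 4*4)/2 - 1*(-31)))² = (128 + (√(22 - 16)/2 + 31))² = (128 + (√6/2 + 31))² = (128 + (31 + √6/2))² = (159 + √6/2)²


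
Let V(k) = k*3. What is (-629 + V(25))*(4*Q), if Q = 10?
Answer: -22160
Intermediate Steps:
V(k) = 3*k
(-629 + V(25))*(4*Q) = (-629 + 3*25)*(4*10) = (-629 + 75)*40 = -554*40 = -22160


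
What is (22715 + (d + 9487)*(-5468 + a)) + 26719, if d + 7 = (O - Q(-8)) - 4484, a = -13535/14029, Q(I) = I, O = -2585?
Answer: -184902105247/14029 ≈ -1.3180e+7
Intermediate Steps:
a = -13535/14029 (a = -13535*1/14029 = -13535/14029 ≈ -0.96479)
d = -7068 (d = -7 + ((-2585 - 1*(-8)) - 4484) = -7 + ((-2585 + 8) - 4484) = -7 + (-2577 - 4484) = -7 - 7061 = -7068)
(22715 + (d + 9487)*(-5468 + a)) + 26719 = (22715 + (-7068 + 9487)*(-5468 - 13535/14029)) + 26719 = (22715 + 2419*(-76724107/14029)) + 26719 = (22715 - 185595614833/14029) + 26719 = -185276946098/14029 + 26719 = -184902105247/14029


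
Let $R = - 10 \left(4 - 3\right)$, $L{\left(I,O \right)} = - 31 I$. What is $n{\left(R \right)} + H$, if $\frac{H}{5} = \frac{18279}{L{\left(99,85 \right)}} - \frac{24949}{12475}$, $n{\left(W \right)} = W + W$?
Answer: $- \frac{50860234}{850795} \approx -59.78$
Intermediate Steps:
$R = -10$ ($R = \left(-10\right) 1 = -10$)
$n{\left(W \right)} = 2 W$
$H = - \frac{33844334}{850795}$ ($H = 5 \left(\frac{18279}{\left(-31\right) 99} - \frac{24949}{12475}\right) = 5 \left(\frac{18279}{-3069} - \frac{24949}{12475}\right) = 5 \left(18279 \left(- \frac{1}{3069}\right) - \frac{24949}{12475}\right) = 5 \left(- \frac{2031}{341} - \frac{24949}{12475}\right) = 5 \left(- \frac{33844334}{4253975}\right) = - \frac{33844334}{850795} \approx -39.78$)
$n{\left(R \right)} + H = 2 \left(-10\right) - \frac{33844334}{850795} = -20 - \frac{33844334}{850795} = - \frac{50860234}{850795}$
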